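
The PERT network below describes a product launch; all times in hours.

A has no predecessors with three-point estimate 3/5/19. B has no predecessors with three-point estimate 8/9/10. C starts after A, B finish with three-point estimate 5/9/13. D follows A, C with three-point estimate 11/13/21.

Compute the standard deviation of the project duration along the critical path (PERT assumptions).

te_A = (3 + 4·5 + 19)/6 = 42/6 = 7; σ²_A = ((19−3)/6)² = 7.111
te_B = (8 + 4·9 + 10)/6 = 54/6 = 9; σ²_B = ((10−8)/6)² = 0.111
te_C = (5 + 4·9 + 13)/6 = 54/6 = 9; σ²_C = ((13−5)/6)² = 1.778
te_D = (11 + 4·13 + 21)/6 = 84/6 = 14; σ²_D = ((21−11)/6)² = 2.778

Forward pass:
ES_A = 0; EF_A = 7
ES_B = 0; EF_B = 9
ES_C = max(EF_A=7, EF_B=9) = 9; EF_C = 9+9 = 18
ES_D = max(EF_A=7, EF_C=18) = 18; EF_D = 18+14 = 32
Expected project duration μ = 32 hours. Critical path: B → C → D.

Variance along critical path = 0.111 + 1.778 + 2.778 = 4.667
σ = √4.667 = 2.160 hours

2.16 hours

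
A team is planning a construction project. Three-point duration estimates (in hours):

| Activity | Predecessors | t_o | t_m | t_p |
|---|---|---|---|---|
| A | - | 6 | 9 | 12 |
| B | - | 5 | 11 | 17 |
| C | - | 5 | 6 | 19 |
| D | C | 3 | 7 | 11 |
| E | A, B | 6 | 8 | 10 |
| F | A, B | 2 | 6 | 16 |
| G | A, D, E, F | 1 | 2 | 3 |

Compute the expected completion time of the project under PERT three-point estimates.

te_A = (6 + 4·9 + 12)/6 = 54/6 = 9
te_B = (5 + 4·11 + 17)/6 = 66/6 = 11
te_C = (5 + 4·6 + 19)/6 = 48/6 = 8
te_D = (3 + 4·7 + 11)/6 = 42/6 = 7
te_E = (6 + 4·8 + 10)/6 = 48/6 = 8
te_F = (2 + 4·6 + 16)/6 = 42/6 = 7
te_G = (1 + 4·2 + 3)/6 = 12/6 = 2

Forward pass:
ES_A = 0; EF_A = 9
ES_B = 0; EF_B = 11
ES_C = 0; EF_C = 8
ES_D = 8; EF_D = 8+7 = 15
ES_E = max(EF_A=9, EF_B=11) = 11; EF_E = 11+8 = 19
ES_F = max(EF_A=9, EF_B=11) = 11; EF_F = 11+7 = 18
ES_G = max(EF_A=9, EF_D=15, EF_E=19, EF_F=18) = 19; EF_G = 19+2 = 21
Expected project duration μ = 21 hours. Critical path: B → E → G.

21 hours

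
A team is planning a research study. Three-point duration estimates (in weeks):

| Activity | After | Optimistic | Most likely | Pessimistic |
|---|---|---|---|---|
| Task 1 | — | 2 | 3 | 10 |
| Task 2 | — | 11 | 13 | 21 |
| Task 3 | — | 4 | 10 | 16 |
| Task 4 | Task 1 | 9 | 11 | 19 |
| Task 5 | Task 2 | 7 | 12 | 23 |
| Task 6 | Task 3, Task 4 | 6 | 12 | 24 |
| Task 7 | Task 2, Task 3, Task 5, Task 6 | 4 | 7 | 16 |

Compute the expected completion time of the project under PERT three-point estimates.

te_Task 1 = (2 + 4·3 + 10)/6 = 24/6 = 4
te_Task 2 = (11 + 4·13 + 21)/6 = 84/6 = 14
te_Task 3 = (4 + 4·10 + 16)/6 = 60/6 = 10
te_Task 4 = (9 + 4·11 + 19)/6 = 72/6 = 12
te_Task 5 = (7 + 4·12 + 23)/6 = 78/6 = 13
te_Task 6 = (6 + 4·12 + 24)/6 = 78/6 = 13
te_Task 7 = (4 + 4·7 + 16)/6 = 48/6 = 8

Forward pass:
ES_Task 1 = 0; EF_Task 1 = 4
ES_Task 2 = 0; EF_Task 2 = 14
ES_Task 3 = 0; EF_Task 3 = 10
ES_Task 4 = 4; EF_Task 4 = 4+12 = 16
ES_Task 5 = 14; EF_Task 5 = 14+13 = 27
ES_Task 6 = max(EF_Task 3=10, EF_Task 4=16) = 16; EF_Task 6 = 16+13 = 29
ES_Task 7 = max(EF_Task 2=14, EF_Task 3=10, EF_Task 5=27, EF_Task 6=29) = 29; EF_Task 7 = 29+8 = 37
Expected project duration μ = 37 weeks. Critical path: Task 1 → Task 4 → Task 6 → Task 7.

37 weeks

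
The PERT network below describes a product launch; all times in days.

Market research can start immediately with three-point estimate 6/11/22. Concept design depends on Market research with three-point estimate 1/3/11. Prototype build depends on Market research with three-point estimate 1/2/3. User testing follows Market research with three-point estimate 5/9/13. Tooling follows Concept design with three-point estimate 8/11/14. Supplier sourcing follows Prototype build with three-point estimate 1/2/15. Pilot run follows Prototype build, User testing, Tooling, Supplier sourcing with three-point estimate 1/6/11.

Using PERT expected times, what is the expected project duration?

te_Market research = (6 + 4·11 + 22)/6 = 72/6 = 12
te_Concept design = (1 + 4·3 + 11)/6 = 24/6 = 4
te_Prototype build = (1 + 4·2 + 3)/6 = 12/6 = 2
te_User testing = (5 + 4·9 + 13)/6 = 54/6 = 9
te_Tooling = (8 + 4·11 + 14)/6 = 66/6 = 11
te_Supplier sourcing = (1 + 4·2 + 15)/6 = 24/6 = 4
te_Pilot run = (1 + 4·6 + 11)/6 = 36/6 = 6

Forward pass:
ES_Market research = 0; EF_Market research = 12
ES_Concept design = 12; EF_Concept design = 12+4 = 16
ES_Prototype build = 12; EF_Prototype build = 12+2 = 14
ES_User testing = 12; EF_User testing = 12+9 = 21
ES_Tooling = 16; EF_Tooling = 16+11 = 27
ES_Supplier sourcing = 14; EF_Supplier sourcing = 14+4 = 18
ES_Pilot run = max(EF_Prototype build=14, EF_User testing=21, EF_Tooling=27, EF_Supplier sourcing=18) = 27; EF_Pilot run = 27+6 = 33
Expected project duration μ = 33 days. Critical path: Market research → Concept design → Tooling → Pilot run.

33 days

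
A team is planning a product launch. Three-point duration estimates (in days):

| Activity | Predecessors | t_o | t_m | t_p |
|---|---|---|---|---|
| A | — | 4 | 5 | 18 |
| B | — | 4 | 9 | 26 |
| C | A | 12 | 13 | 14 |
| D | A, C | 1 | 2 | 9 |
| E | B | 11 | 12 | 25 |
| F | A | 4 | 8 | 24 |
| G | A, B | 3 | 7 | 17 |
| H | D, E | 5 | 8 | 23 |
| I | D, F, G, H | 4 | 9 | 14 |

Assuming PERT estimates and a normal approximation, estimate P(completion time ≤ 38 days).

0.139

te_A = (4 + 4·5 + 18)/6 = 42/6 = 7; σ²_A = ((18−4)/6)² = 5.444
te_B = (4 + 4·9 + 26)/6 = 66/6 = 11; σ²_B = ((26−4)/6)² = 13.444
te_C = (12 + 4·13 + 14)/6 = 78/6 = 13; σ²_C = ((14−12)/6)² = 0.111
te_D = (1 + 4·2 + 9)/6 = 18/6 = 3; σ²_D = ((9−1)/6)² = 1.778
te_E = (11 + 4·12 + 25)/6 = 84/6 = 14; σ²_E = ((25−11)/6)² = 5.444
te_F = (4 + 4·8 + 24)/6 = 60/6 = 10; σ²_F = ((24−4)/6)² = 11.111
te_G = (3 + 4·7 + 17)/6 = 48/6 = 8; σ²_G = ((17−3)/6)² = 5.444
te_H = (5 + 4·8 + 23)/6 = 60/6 = 10; σ²_H = ((23−5)/6)² = 9.000
te_I = (4 + 4·9 + 14)/6 = 54/6 = 9; σ²_I = ((14−4)/6)² = 2.778

Forward pass:
ES_A = 0; EF_A = 7
ES_B = 0; EF_B = 11
ES_C = 7; EF_C = 7+13 = 20
ES_D = max(EF_A=7, EF_C=20) = 20; EF_D = 20+3 = 23
ES_E = 11; EF_E = 11+14 = 25
ES_F = 7; EF_F = 7+10 = 17
ES_G = max(EF_A=7, EF_B=11) = 11; EF_G = 11+8 = 19
ES_H = max(EF_D=23, EF_E=25) = 25; EF_H = 25+10 = 35
ES_I = max(EF_D=23, EF_F=17, EF_G=19, EF_H=35) = 35; EF_I = 35+9 = 44
Expected project duration μ = 44 days. Critical path: B → E → H → I.

Variance along critical path = 13.444 + 5.444 + 9.000 + 2.778 = 30.667; σ = √30.667 = 5.538 days.
Z = (38 − 44) / 5.538 = -1.083
P(T ≤ 38) = Φ(-1.083) ≈ 0.139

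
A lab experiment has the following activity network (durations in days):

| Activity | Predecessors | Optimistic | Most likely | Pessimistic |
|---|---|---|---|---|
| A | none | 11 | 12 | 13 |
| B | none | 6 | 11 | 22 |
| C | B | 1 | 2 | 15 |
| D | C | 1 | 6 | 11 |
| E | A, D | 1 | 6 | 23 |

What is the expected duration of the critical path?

30 days

te_A = (11 + 4·12 + 13)/6 = 72/6 = 12
te_B = (6 + 4·11 + 22)/6 = 72/6 = 12
te_C = (1 + 4·2 + 15)/6 = 24/6 = 4
te_D = (1 + 4·6 + 11)/6 = 36/6 = 6
te_E = (1 + 4·6 + 23)/6 = 48/6 = 8

Forward pass:
ES_A = 0; EF_A = 12
ES_B = 0; EF_B = 12
ES_C = 12; EF_C = 12+4 = 16
ES_D = 16; EF_D = 16+6 = 22
ES_E = max(EF_A=12, EF_D=22) = 22; EF_E = 22+8 = 30
Expected project duration μ = 30 days. Critical path: B → C → D → E.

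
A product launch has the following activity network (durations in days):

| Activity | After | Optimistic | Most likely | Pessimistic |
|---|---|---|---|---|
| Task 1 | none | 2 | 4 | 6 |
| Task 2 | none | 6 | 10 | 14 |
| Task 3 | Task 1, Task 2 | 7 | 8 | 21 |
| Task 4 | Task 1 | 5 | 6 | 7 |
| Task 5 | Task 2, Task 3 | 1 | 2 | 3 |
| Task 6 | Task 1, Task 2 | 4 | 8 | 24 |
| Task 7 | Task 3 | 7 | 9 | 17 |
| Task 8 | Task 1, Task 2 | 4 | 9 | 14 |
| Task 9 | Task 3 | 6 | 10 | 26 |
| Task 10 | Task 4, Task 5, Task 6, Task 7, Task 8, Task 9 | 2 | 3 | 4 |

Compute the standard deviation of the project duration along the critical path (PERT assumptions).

4.29 days

te_Task 1 = (2 + 4·4 + 6)/6 = 24/6 = 4; σ²_Task 1 = ((6−2)/6)² = 0.444
te_Task 2 = (6 + 4·10 + 14)/6 = 60/6 = 10; σ²_Task 2 = ((14−6)/6)² = 1.778
te_Task 3 = (7 + 4·8 + 21)/6 = 60/6 = 10; σ²_Task 3 = ((21−7)/6)² = 5.444
te_Task 4 = (5 + 4·6 + 7)/6 = 36/6 = 6; σ²_Task 4 = ((7−5)/6)² = 0.111
te_Task 5 = (1 + 4·2 + 3)/6 = 12/6 = 2; σ²_Task 5 = ((3−1)/6)² = 0.111
te_Task 6 = (4 + 4·8 + 24)/6 = 60/6 = 10; σ²_Task 6 = ((24−4)/6)² = 11.111
te_Task 7 = (7 + 4·9 + 17)/6 = 60/6 = 10; σ²_Task 7 = ((17−7)/6)² = 2.778
te_Task 8 = (4 + 4·9 + 14)/6 = 54/6 = 9; σ²_Task 8 = ((14−4)/6)² = 2.778
te_Task 9 = (6 + 4·10 + 26)/6 = 72/6 = 12; σ²_Task 9 = ((26−6)/6)² = 11.111
te_Task 10 = (2 + 4·3 + 4)/6 = 18/6 = 3; σ²_Task 10 = ((4−2)/6)² = 0.111

Forward pass:
ES_Task 1 = 0; EF_Task 1 = 4
ES_Task 2 = 0; EF_Task 2 = 10
ES_Task 3 = max(EF_Task 1=4, EF_Task 2=10) = 10; EF_Task 3 = 10+10 = 20
ES_Task 4 = 4; EF_Task 4 = 4+6 = 10
ES_Task 5 = max(EF_Task 2=10, EF_Task 3=20) = 20; EF_Task 5 = 20+2 = 22
ES_Task 6 = max(EF_Task 1=4, EF_Task 2=10) = 10; EF_Task 6 = 10+10 = 20
ES_Task 7 = 20; EF_Task 7 = 20+10 = 30
ES_Task 8 = max(EF_Task 1=4, EF_Task 2=10) = 10; EF_Task 8 = 10+9 = 19
ES_Task 9 = 20; EF_Task 9 = 20+12 = 32
ES_Task 10 = max(EF_Task 4=10, EF_Task 5=22, EF_Task 6=20, EF_Task 7=30, EF_Task 8=19, EF_Task 9=32) = 32; EF_Task 10 = 32+3 = 35
Expected project duration μ = 35 days. Critical path: Task 2 → Task 3 → Task 9 → Task 10.

Variance along critical path = 1.778 + 5.444 + 11.111 + 0.111 = 18.444
σ = √18.444 = 4.295 days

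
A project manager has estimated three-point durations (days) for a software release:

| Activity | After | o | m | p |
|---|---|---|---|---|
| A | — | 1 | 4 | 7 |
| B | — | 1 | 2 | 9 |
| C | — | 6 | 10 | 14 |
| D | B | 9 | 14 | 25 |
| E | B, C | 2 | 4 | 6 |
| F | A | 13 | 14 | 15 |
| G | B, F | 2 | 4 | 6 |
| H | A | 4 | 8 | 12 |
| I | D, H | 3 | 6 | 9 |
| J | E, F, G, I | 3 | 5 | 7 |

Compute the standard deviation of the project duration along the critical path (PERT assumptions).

te_A = (1 + 4·4 + 7)/6 = 24/6 = 4; σ²_A = ((7−1)/6)² = 1.000
te_B = (1 + 4·2 + 9)/6 = 18/6 = 3; σ²_B = ((9−1)/6)² = 1.778
te_C = (6 + 4·10 + 14)/6 = 60/6 = 10; σ²_C = ((14−6)/6)² = 1.778
te_D = (9 + 4·14 + 25)/6 = 90/6 = 15; σ²_D = ((25−9)/6)² = 7.111
te_E = (2 + 4·4 + 6)/6 = 24/6 = 4; σ²_E = ((6−2)/6)² = 0.444
te_F = (13 + 4·14 + 15)/6 = 84/6 = 14; σ²_F = ((15−13)/6)² = 0.111
te_G = (2 + 4·4 + 6)/6 = 24/6 = 4; σ²_G = ((6−2)/6)² = 0.444
te_H = (4 + 4·8 + 12)/6 = 48/6 = 8; σ²_H = ((12−4)/6)² = 1.778
te_I = (3 + 4·6 + 9)/6 = 36/6 = 6; σ²_I = ((9−3)/6)² = 1.000
te_J = (3 + 4·5 + 7)/6 = 30/6 = 5; σ²_J = ((7−3)/6)² = 0.444

Forward pass:
ES_A = 0; EF_A = 4
ES_B = 0; EF_B = 3
ES_C = 0; EF_C = 10
ES_D = 3; EF_D = 3+15 = 18
ES_E = max(EF_B=3, EF_C=10) = 10; EF_E = 10+4 = 14
ES_F = 4; EF_F = 4+14 = 18
ES_G = max(EF_B=3, EF_F=18) = 18; EF_G = 18+4 = 22
ES_H = 4; EF_H = 4+8 = 12
ES_I = max(EF_D=18, EF_H=12) = 18; EF_I = 18+6 = 24
ES_J = max(EF_E=14, EF_F=18, EF_G=22, EF_I=24) = 24; EF_J = 24+5 = 29
Expected project duration μ = 29 days. Critical path: B → D → I → J.

Variance along critical path = 1.778 + 7.111 + 1.000 + 0.444 = 10.333
σ = √10.333 = 3.215 days

3.21 days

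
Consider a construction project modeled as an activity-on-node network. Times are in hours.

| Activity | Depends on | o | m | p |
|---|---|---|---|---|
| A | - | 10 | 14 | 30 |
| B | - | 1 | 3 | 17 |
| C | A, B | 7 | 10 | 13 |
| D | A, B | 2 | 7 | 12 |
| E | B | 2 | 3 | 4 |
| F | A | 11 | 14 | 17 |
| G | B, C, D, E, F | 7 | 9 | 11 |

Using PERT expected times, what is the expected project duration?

39 hours

te_A = (10 + 4·14 + 30)/6 = 96/6 = 16
te_B = (1 + 4·3 + 17)/6 = 30/6 = 5
te_C = (7 + 4·10 + 13)/6 = 60/6 = 10
te_D = (2 + 4·7 + 12)/6 = 42/6 = 7
te_E = (2 + 4·3 + 4)/6 = 18/6 = 3
te_F = (11 + 4·14 + 17)/6 = 84/6 = 14
te_G = (7 + 4·9 + 11)/6 = 54/6 = 9

Forward pass:
ES_A = 0; EF_A = 16
ES_B = 0; EF_B = 5
ES_C = max(EF_A=16, EF_B=5) = 16; EF_C = 16+10 = 26
ES_D = max(EF_A=16, EF_B=5) = 16; EF_D = 16+7 = 23
ES_E = 5; EF_E = 5+3 = 8
ES_F = 16; EF_F = 16+14 = 30
ES_G = max(EF_B=5, EF_C=26, EF_D=23, EF_E=8, EF_F=30) = 30; EF_G = 30+9 = 39
Expected project duration μ = 39 hours. Critical path: A → F → G.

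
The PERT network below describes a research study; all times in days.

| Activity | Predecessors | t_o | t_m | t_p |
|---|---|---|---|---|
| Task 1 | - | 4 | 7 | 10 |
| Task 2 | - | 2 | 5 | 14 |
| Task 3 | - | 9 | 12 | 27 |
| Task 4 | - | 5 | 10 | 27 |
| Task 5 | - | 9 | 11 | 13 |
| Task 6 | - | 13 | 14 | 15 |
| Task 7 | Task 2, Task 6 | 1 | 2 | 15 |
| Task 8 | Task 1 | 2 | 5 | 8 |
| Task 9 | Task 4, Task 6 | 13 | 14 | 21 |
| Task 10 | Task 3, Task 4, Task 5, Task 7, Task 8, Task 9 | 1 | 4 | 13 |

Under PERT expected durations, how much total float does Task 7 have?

11 days

te_Task 1 = (4 + 4·7 + 10)/6 = 42/6 = 7
te_Task 2 = (2 + 4·5 + 14)/6 = 36/6 = 6
te_Task 3 = (9 + 4·12 + 27)/6 = 84/6 = 14
te_Task 4 = (5 + 4·10 + 27)/6 = 72/6 = 12
te_Task 5 = (9 + 4·11 + 13)/6 = 66/6 = 11
te_Task 6 = (13 + 4·14 + 15)/6 = 84/6 = 14
te_Task 7 = (1 + 4·2 + 15)/6 = 24/6 = 4
te_Task 8 = (2 + 4·5 + 8)/6 = 30/6 = 5
te_Task 9 = (13 + 4·14 + 21)/6 = 90/6 = 15
te_Task 10 = (1 + 4·4 + 13)/6 = 30/6 = 5

Forward pass:
ES_Task 1 = 0; EF_Task 1 = 7
ES_Task 2 = 0; EF_Task 2 = 6
ES_Task 3 = 0; EF_Task 3 = 14
ES_Task 4 = 0; EF_Task 4 = 12
ES_Task 5 = 0; EF_Task 5 = 11
ES_Task 6 = 0; EF_Task 6 = 14
ES_Task 7 = max(EF_Task 2=6, EF_Task 6=14) = 14; EF_Task 7 = 14+4 = 18
ES_Task 8 = 7; EF_Task 8 = 7+5 = 12
ES_Task 9 = max(EF_Task 4=12, EF_Task 6=14) = 14; EF_Task 9 = 14+15 = 29
ES_Task 10 = max(EF_Task 3=14, EF_Task 4=12, EF_Task 5=11, EF_Task 7=18, EF_Task 8=12, EF_Task 9=29) = 29; EF_Task 10 = 29+5 = 34
Expected project duration μ = 34 days. Critical path: Task 6 → Task 9 → Task 10.

Backward pass:
LF_Task 10 = 34; LS_Task 10 = 34−5 = 29
LF_Task 9 = LS_Task 10 = 29; LS_Task 9 = 29−15 = 14
LF_Task 8 = LS_Task 10 = 29; LS_Task 8 = 29−5 = 24
LF_Task 7 = LS_Task 10 = 29; LS_Task 7 = 29−4 = 25
LF_Task 6 = min(LS_Task 7=25, LS_Task 9=14) = 14; LS_Task 6 = 14−14 = 0
LF_Task 5 = LS_Task 10 = 29; LS_Task 5 = 29−11 = 18
LF_Task 4 = min(LS_Task 9=14, LS_Task 10=29) = 14; LS_Task 4 = 14−12 = 2
LF_Task 3 = LS_Task 10 = 29; LS_Task 3 = 29−14 = 15
LF_Task 2 = LS_Task 7 = 25; LS_Task 2 = 25−6 = 19
LF_Task 1 = LS_Task 8 = 24; LS_Task 1 = 24−7 = 17
Slack_Task 7 = LS_Task 7 − ES_Task 7 = 25 − 14 = 11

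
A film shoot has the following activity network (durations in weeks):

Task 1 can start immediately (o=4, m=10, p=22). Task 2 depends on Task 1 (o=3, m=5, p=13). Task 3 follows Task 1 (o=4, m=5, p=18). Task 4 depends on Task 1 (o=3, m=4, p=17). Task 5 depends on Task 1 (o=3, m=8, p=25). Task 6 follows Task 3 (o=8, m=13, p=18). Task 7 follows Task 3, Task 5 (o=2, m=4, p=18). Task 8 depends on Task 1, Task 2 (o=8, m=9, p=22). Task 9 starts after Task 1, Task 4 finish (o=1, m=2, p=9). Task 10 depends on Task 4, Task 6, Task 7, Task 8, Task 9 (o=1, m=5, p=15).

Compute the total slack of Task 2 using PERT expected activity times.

3 weeks

te_Task 1 = (4 + 4·10 + 22)/6 = 66/6 = 11
te_Task 2 = (3 + 4·5 + 13)/6 = 36/6 = 6
te_Task 3 = (4 + 4·5 + 18)/6 = 42/6 = 7
te_Task 4 = (3 + 4·4 + 17)/6 = 36/6 = 6
te_Task 5 = (3 + 4·8 + 25)/6 = 60/6 = 10
te_Task 6 = (8 + 4·13 + 18)/6 = 78/6 = 13
te_Task 7 = (2 + 4·4 + 18)/6 = 36/6 = 6
te_Task 8 = (8 + 4·9 + 22)/6 = 66/6 = 11
te_Task 9 = (1 + 4·2 + 9)/6 = 18/6 = 3
te_Task 10 = (1 + 4·5 + 15)/6 = 36/6 = 6

Forward pass:
ES_Task 1 = 0; EF_Task 1 = 11
ES_Task 2 = 11; EF_Task 2 = 11+6 = 17
ES_Task 3 = 11; EF_Task 3 = 11+7 = 18
ES_Task 4 = 11; EF_Task 4 = 11+6 = 17
ES_Task 5 = 11; EF_Task 5 = 11+10 = 21
ES_Task 6 = 18; EF_Task 6 = 18+13 = 31
ES_Task 7 = max(EF_Task 3=18, EF_Task 5=21) = 21; EF_Task 7 = 21+6 = 27
ES_Task 8 = max(EF_Task 1=11, EF_Task 2=17) = 17; EF_Task 8 = 17+11 = 28
ES_Task 9 = max(EF_Task 1=11, EF_Task 4=17) = 17; EF_Task 9 = 17+3 = 20
ES_Task 10 = max(EF_Task 4=17, EF_Task 6=31, EF_Task 7=27, EF_Task 8=28, EF_Task 9=20) = 31; EF_Task 10 = 31+6 = 37
Expected project duration μ = 37 weeks. Critical path: Task 1 → Task 3 → Task 6 → Task 10.

Backward pass:
LF_Task 10 = 37; LS_Task 10 = 37−6 = 31
LF_Task 9 = LS_Task 10 = 31; LS_Task 9 = 31−3 = 28
LF_Task 8 = LS_Task 10 = 31; LS_Task 8 = 31−11 = 20
LF_Task 7 = LS_Task 10 = 31; LS_Task 7 = 31−6 = 25
LF_Task 6 = LS_Task 10 = 31; LS_Task 6 = 31−13 = 18
LF_Task 5 = LS_Task 7 = 25; LS_Task 5 = 25−10 = 15
LF_Task 4 = min(LS_Task 9=28, LS_Task 10=31) = 28; LS_Task 4 = 28−6 = 22
LF_Task 3 = min(LS_Task 6=18, LS_Task 7=25) = 18; LS_Task 3 = 18−7 = 11
LF_Task 2 = LS_Task 8 = 20; LS_Task 2 = 20−6 = 14
LF_Task 1 = min(LS_Task 2=14, LS_Task 3=11, LS_Task 4=22, LS_Task 5=15, LS_Task 8=20, LS_Task 9=28) = 11; LS_Task 1 = 11−11 = 0
Slack_Task 2 = LS_Task 2 − ES_Task 2 = 14 − 11 = 3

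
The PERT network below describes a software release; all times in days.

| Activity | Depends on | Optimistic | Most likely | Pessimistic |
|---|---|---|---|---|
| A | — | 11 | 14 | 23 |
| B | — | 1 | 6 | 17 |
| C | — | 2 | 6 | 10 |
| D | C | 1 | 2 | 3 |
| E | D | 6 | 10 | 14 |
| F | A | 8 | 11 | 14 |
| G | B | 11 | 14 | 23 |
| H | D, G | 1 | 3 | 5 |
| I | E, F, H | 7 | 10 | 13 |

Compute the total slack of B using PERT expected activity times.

1 days

te_A = (11 + 4·14 + 23)/6 = 90/6 = 15
te_B = (1 + 4·6 + 17)/6 = 42/6 = 7
te_C = (2 + 4·6 + 10)/6 = 36/6 = 6
te_D = (1 + 4·2 + 3)/6 = 12/6 = 2
te_E = (6 + 4·10 + 14)/6 = 60/6 = 10
te_F = (8 + 4·11 + 14)/6 = 66/6 = 11
te_G = (11 + 4·14 + 23)/6 = 90/6 = 15
te_H = (1 + 4·3 + 5)/6 = 18/6 = 3
te_I = (7 + 4·10 + 13)/6 = 60/6 = 10

Forward pass:
ES_A = 0; EF_A = 15
ES_B = 0; EF_B = 7
ES_C = 0; EF_C = 6
ES_D = 6; EF_D = 6+2 = 8
ES_E = 8; EF_E = 8+10 = 18
ES_F = 15; EF_F = 15+11 = 26
ES_G = 7; EF_G = 7+15 = 22
ES_H = max(EF_D=8, EF_G=22) = 22; EF_H = 22+3 = 25
ES_I = max(EF_E=18, EF_F=26, EF_H=25) = 26; EF_I = 26+10 = 36
Expected project duration μ = 36 days. Critical path: A → F → I.

Backward pass:
LF_I = 36; LS_I = 36−10 = 26
LF_H = LS_I = 26; LS_H = 26−3 = 23
LF_G = LS_H = 23; LS_G = 23−15 = 8
LF_F = LS_I = 26; LS_F = 26−11 = 15
LF_E = LS_I = 26; LS_E = 26−10 = 16
LF_D = min(LS_E=16, LS_H=23) = 16; LS_D = 16−2 = 14
LF_C = LS_D = 14; LS_C = 14−6 = 8
LF_B = LS_G = 8; LS_B = 8−7 = 1
LF_A = LS_F = 15; LS_A = 15−15 = 0
Slack_B = LS_B − ES_B = 1 − 0 = 1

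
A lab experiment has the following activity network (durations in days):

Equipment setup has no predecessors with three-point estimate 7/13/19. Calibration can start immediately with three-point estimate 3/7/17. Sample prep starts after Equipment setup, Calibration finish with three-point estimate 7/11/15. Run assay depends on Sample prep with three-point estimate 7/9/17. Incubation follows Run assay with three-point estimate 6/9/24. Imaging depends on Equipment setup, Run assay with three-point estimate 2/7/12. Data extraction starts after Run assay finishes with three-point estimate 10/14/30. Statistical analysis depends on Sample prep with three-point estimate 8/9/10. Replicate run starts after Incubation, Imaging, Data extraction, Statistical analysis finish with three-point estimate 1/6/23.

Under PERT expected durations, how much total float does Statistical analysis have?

te_Equipment setup = (7 + 4·13 + 19)/6 = 78/6 = 13
te_Calibration = (3 + 4·7 + 17)/6 = 48/6 = 8
te_Sample prep = (7 + 4·11 + 15)/6 = 66/6 = 11
te_Run assay = (7 + 4·9 + 17)/6 = 60/6 = 10
te_Incubation = (6 + 4·9 + 24)/6 = 66/6 = 11
te_Imaging = (2 + 4·7 + 12)/6 = 42/6 = 7
te_Data extraction = (10 + 4·14 + 30)/6 = 96/6 = 16
te_Statistical analysis = (8 + 4·9 + 10)/6 = 54/6 = 9
te_Replicate run = (1 + 4·6 + 23)/6 = 48/6 = 8

Forward pass:
ES_Equipment setup = 0; EF_Equipment setup = 13
ES_Calibration = 0; EF_Calibration = 8
ES_Sample prep = max(EF_Equipment setup=13, EF_Calibration=8) = 13; EF_Sample prep = 13+11 = 24
ES_Run assay = 24; EF_Run assay = 24+10 = 34
ES_Incubation = 34; EF_Incubation = 34+11 = 45
ES_Imaging = max(EF_Equipment setup=13, EF_Run assay=34) = 34; EF_Imaging = 34+7 = 41
ES_Data extraction = 34; EF_Data extraction = 34+16 = 50
ES_Statistical analysis = 24; EF_Statistical analysis = 24+9 = 33
ES_Replicate run = max(EF_Incubation=45, EF_Imaging=41, EF_Data extraction=50, EF_Statistical analysis=33) = 50; EF_Replicate run = 50+8 = 58
Expected project duration μ = 58 days. Critical path: Equipment setup → Sample prep → Run assay → Data extraction → Replicate run.

Backward pass:
LF_Replicate run = 58; LS_Replicate run = 58−8 = 50
LF_Statistical analysis = LS_Replicate run = 50; LS_Statistical analysis = 50−9 = 41
LF_Data extraction = LS_Replicate run = 50; LS_Data extraction = 50−16 = 34
LF_Imaging = LS_Replicate run = 50; LS_Imaging = 50−7 = 43
LF_Incubation = LS_Replicate run = 50; LS_Incubation = 50−11 = 39
LF_Run assay = min(LS_Incubation=39, LS_Imaging=43, LS_Data extraction=34) = 34; LS_Run assay = 34−10 = 24
LF_Sample prep = min(LS_Run assay=24, LS_Statistical analysis=41) = 24; LS_Sample prep = 24−11 = 13
LF_Calibration = LS_Sample prep = 13; LS_Calibration = 13−8 = 5
LF_Equipment setup = min(LS_Sample prep=13, LS_Imaging=43) = 13; LS_Equipment setup = 13−13 = 0
Slack_Statistical analysis = LS_Statistical analysis − ES_Statistical analysis = 41 − 24 = 17

17 days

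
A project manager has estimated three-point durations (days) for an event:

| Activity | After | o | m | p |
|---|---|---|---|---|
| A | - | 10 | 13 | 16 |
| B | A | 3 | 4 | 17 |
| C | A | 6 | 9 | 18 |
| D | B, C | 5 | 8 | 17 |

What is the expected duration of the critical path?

te_A = (10 + 4·13 + 16)/6 = 78/6 = 13
te_B = (3 + 4·4 + 17)/6 = 36/6 = 6
te_C = (6 + 4·9 + 18)/6 = 60/6 = 10
te_D = (5 + 4·8 + 17)/6 = 54/6 = 9

Forward pass:
ES_A = 0; EF_A = 13
ES_B = 13; EF_B = 13+6 = 19
ES_C = 13; EF_C = 13+10 = 23
ES_D = max(EF_B=19, EF_C=23) = 23; EF_D = 23+9 = 32
Expected project duration μ = 32 days. Critical path: A → C → D.

32 days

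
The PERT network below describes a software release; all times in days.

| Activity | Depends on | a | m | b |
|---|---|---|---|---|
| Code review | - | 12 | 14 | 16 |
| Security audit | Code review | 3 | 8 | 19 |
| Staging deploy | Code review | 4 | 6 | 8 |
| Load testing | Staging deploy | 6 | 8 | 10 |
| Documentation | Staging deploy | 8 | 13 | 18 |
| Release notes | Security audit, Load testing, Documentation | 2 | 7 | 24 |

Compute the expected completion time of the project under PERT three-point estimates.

te_Code review = (12 + 4·14 + 16)/6 = 84/6 = 14
te_Security audit = (3 + 4·8 + 19)/6 = 54/6 = 9
te_Staging deploy = (4 + 4·6 + 8)/6 = 36/6 = 6
te_Load testing = (6 + 4·8 + 10)/6 = 48/6 = 8
te_Documentation = (8 + 4·13 + 18)/6 = 78/6 = 13
te_Release notes = (2 + 4·7 + 24)/6 = 54/6 = 9

Forward pass:
ES_Code review = 0; EF_Code review = 14
ES_Security audit = 14; EF_Security audit = 14+9 = 23
ES_Staging deploy = 14; EF_Staging deploy = 14+6 = 20
ES_Load testing = 20; EF_Load testing = 20+8 = 28
ES_Documentation = 20; EF_Documentation = 20+13 = 33
ES_Release notes = max(EF_Security audit=23, EF_Load testing=28, EF_Documentation=33) = 33; EF_Release notes = 33+9 = 42
Expected project duration μ = 42 days. Critical path: Code review → Staging deploy → Documentation → Release notes.

42 days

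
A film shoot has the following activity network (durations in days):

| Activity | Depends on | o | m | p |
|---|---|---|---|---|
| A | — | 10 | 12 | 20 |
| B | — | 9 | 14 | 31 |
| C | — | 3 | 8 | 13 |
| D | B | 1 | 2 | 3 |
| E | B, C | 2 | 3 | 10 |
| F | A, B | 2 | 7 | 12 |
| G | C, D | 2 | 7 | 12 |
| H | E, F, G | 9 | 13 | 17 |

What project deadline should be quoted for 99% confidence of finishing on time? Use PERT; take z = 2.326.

47.9 days

te_A = (10 + 4·12 + 20)/6 = 78/6 = 13; σ²_A = ((20−10)/6)² = 2.778
te_B = (9 + 4·14 + 31)/6 = 96/6 = 16; σ²_B = ((31−9)/6)² = 13.444
te_C = (3 + 4·8 + 13)/6 = 48/6 = 8; σ²_C = ((13−3)/6)² = 2.778
te_D = (1 + 4·2 + 3)/6 = 12/6 = 2; σ²_D = ((3−1)/6)² = 0.111
te_E = (2 + 4·3 + 10)/6 = 24/6 = 4; σ²_E = ((10−2)/6)² = 1.778
te_F = (2 + 4·7 + 12)/6 = 42/6 = 7; σ²_F = ((12−2)/6)² = 2.778
te_G = (2 + 4·7 + 12)/6 = 42/6 = 7; σ²_G = ((12−2)/6)² = 2.778
te_H = (9 + 4·13 + 17)/6 = 78/6 = 13; σ²_H = ((17−9)/6)² = 1.778

Forward pass:
ES_A = 0; EF_A = 13
ES_B = 0; EF_B = 16
ES_C = 0; EF_C = 8
ES_D = 16; EF_D = 16+2 = 18
ES_E = max(EF_B=16, EF_C=8) = 16; EF_E = 16+4 = 20
ES_F = max(EF_A=13, EF_B=16) = 16; EF_F = 16+7 = 23
ES_G = max(EF_C=8, EF_D=18) = 18; EF_G = 18+7 = 25
ES_H = max(EF_E=20, EF_F=23, EF_G=25) = 25; EF_H = 25+13 = 38
Expected project duration μ = 38 days. Critical path: B → D → G → H.

Variance along critical path = 13.444 + 0.111 + 2.778 + 1.778 = 18.111; σ = 4.256 days.
D = μ + z·σ = 38 + 2.326·4.256 = 47.9 days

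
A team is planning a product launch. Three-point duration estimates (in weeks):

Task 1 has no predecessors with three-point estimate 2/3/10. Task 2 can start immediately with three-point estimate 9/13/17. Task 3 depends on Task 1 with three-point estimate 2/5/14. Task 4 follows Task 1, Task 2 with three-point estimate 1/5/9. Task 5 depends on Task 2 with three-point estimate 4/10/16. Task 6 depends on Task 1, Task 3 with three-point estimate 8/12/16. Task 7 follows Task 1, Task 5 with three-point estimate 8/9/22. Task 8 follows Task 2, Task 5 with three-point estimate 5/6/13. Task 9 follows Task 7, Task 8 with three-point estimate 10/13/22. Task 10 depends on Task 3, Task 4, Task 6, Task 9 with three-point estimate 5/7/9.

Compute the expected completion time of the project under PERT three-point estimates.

te_Task 1 = (2 + 4·3 + 10)/6 = 24/6 = 4
te_Task 2 = (9 + 4·13 + 17)/6 = 78/6 = 13
te_Task 3 = (2 + 4·5 + 14)/6 = 36/6 = 6
te_Task 4 = (1 + 4·5 + 9)/6 = 30/6 = 5
te_Task 5 = (4 + 4·10 + 16)/6 = 60/6 = 10
te_Task 6 = (8 + 4·12 + 16)/6 = 72/6 = 12
te_Task 7 = (8 + 4·9 + 22)/6 = 66/6 = 11
te_Task 8 = (5 + 4·6 + 13)/6 = 42/6 = 7
te_Task 9 = (10 + 4·13 + 22)/6 = 84/6 = 14
te_Task 10 = (5 + 4·7 + 9)/6 = 42/6 = 7

Forward pass:
ES_Task 1 = 0; EF_Task 1 = 4
ES_Task 2 = 0; EF_Task 2 = 13
ES_Task 3 = 4; EF_Task 3 = 4+6 = 10
ES_Task 4 = max(EF_Task 1=4, EF_Task 2=13) = 13; EF_Task 4 = 13+5 = 18
ES_Task 5 = 13; EF_Task 5 = 13+10 = 23
ES_Task 6 = max(EF_Task 1=4, EF_Task 3=10) = 10; EF_Task 6 = 10+12 = 22
ES_Task 7 = max(EF_Task 1=4, EF_Task 5=23) = 23; EF_Task 7 = 23+11 = 34
ES_Task 8 = max(EF_Task 2=13, EF_Task 5=23) = 23; EF_Task 8 = 23+7 = 30
ES_Task 9 = max(EF_Task 7=34, EF_Task 8=30) = 34; EF_Task 9 = 34+14 = 48
ES_Task 10 = max(EF_Task 3=10, EF_Task 4=18, EF_Task 6=22, EF_Task 9=48) = 48; EF_Task 10 = 48+7 = 55
Expected project duration μ = 55 weeks. Critical path: Task 2 → Task 5 → Task 7 → Task 9 → Task 10.

55 weeks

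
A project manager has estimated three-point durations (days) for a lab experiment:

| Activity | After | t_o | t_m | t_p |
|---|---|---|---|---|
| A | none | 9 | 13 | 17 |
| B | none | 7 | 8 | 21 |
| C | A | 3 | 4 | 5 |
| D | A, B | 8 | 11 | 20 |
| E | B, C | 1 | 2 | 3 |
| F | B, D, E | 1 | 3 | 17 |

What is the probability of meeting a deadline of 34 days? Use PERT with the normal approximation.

te_A = (9 + 4·13 + 17)/6 = 78/6 = 13; σ²_A = ((17−9)/6)² = 1.778
te_B = (7 + 4·8 + 21)/6 = 60/6 = 10; σ²_B = ((21−7)/6)² = 5.444
te_C = (3 + 4·4 + 5)/6 = 24/6 = 4; σ²_C = ((5−3)/6)² = 0.111
te_D = (8 + 4·11 + 20)/6 = 72/6 = 12; σ²_D = ((20−8)/6)² = 4.000
te_E = (1 + 4·2 + 3)/6 = 12/6 = 2; σ²_E = ((3−1)/6)² = 0.111
te_F = (1 + 4·3 + 17)/6 = 30/6 = 5; σ²_F = ((17−1)/6)² = 7.111

Forward pass:
ES_A = 0; EF_A = 13
ES_B = 0; EF_B = 10
ES_C = 13; EF_C = 13+4 = 17
ES_D = max(EF_A=13, EF_B=10) = 13; EF_D = 13+12 = 25
ES_E = max(EF_B=10, EF_C=17) = 17; EF_E = 17+2 = 19
ES_F = max(EF_B=10, EF_D=25, EF_E=19) = 25; EF_F = 25+5 = 30
Expected project duration μ = 30 days. Critical path: A → D → F.

Variance along critical path = 1.778 + 4.000 + 7.111 = 12.889; σ = √12.889 = 3.590 days.
Z = (34 − 30) / 3.590 = 1.114
P(T ≤ 34) = Φ(1.114) ≈ 0.867

0.867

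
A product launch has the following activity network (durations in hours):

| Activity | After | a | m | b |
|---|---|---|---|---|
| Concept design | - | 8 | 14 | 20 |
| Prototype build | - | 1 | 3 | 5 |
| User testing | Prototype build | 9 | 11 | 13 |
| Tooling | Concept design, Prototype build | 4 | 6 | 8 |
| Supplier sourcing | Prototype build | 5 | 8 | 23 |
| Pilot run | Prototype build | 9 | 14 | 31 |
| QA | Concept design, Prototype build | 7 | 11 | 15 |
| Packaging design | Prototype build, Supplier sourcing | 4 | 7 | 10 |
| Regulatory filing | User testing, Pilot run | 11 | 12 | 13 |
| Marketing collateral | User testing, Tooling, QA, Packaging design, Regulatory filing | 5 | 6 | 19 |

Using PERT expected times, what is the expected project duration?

te_Concept design = (8 + 4·14 + 20)/6 = 84/6 = 14
te_Prototype build = (1 + 4·3 + 5)/6 = 18/6 = 3
te_User testing = (9 + 4·11 + 13)/6 = 66/6 = 11
te_Tooling = (4 + 4·6 + 8)/6 = 36/6 = 6
te_Supplier sourcing = (5 + 4·8 + 23)/6 = 60/6 = 10
te_Pilot run = (9 + 4·14 + 31)/6 = 96/6 = 16
te_QA = (7 + 4·11 + 15)/6 = 66/6 = 11
te_Packaging design = (4 + 4·7 + 10)/6 = 42/6 = 7
te_Regulatory filing = (11 + 4·12 + 13)/6 = 72/6 = 12
te_Marketing collateral = (5 + 4·6 + 19)/6 = 48/6 = 8

Forward pass:
ES_Concept design = 0; EF_Concept design = 14
ES_Prototype build = 0; EF_Prototype build = 3
ES_User testing = 3; EF_User testing = 3+11 = 14
ES_Tooling = max(EF_Concept design=14, EF_Prototype build=3) = 14; EF_Tooling = 14+6 = 20
ES_Supplier sourcing = 3; EF_Supplier sourcing = 3+10 = 13
ES_Pilot run = 3; EF_Pilot run = 3+16 = 19
ES_QA = max(EF_Concept design=14, EF_Prototype build=3) = 14; EF_QA = 14+11 = 25
ES_Packaging design = max(EF_Prototype build=3, EF_Supplier sourcing=13) = 13; EF_Packaging design = 13+7 = 20
ES_Regulatory filing = max(EF_User testing=14, EF_Pilot run=19) = 19; EF_Regulatory filing = 19+12 = 31
ES_Marketing collateral = max(EF_User testing=14, EF_Tooling=20, EF_QA=25, EF_Packaging design=20, EF_Regulatory filing=31) = 31; EF_Marketing collateral = 31+8 = 39
Expected project duration μ = 39 hours. Critical path: Prototype build → Pilot run → Regulatory filing → Marketing collateral.

39 hours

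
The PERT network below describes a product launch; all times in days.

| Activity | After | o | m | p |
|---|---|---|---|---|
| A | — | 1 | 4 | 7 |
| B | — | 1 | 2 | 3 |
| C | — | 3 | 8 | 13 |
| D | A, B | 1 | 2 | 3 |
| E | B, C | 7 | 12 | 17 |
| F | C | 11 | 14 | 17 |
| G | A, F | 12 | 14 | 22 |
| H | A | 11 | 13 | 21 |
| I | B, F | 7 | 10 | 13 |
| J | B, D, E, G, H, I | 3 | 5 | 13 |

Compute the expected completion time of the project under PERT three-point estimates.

te_A = (1 + 4·4 + 7)/6 = 24/6 = 4
te_B = (1 + 4·2 + 3)/6 = 12/6 = 2
te_C = (3 + 4·8 + 13)/6 = 48/6 = 8
te_D = (1 + 4·2 + 3)/6 = 12/6 = 2
te_E = (7 + 4·12 + 17)/6 = 72/6 = 12
te_F = (11 + 4·14 + 17)/6 = 84/6 = 14
te_G = (12 + 4·14 + 22)/6 = 90/6 = 15
te_H = (11 + 4·13 + 21)/6 = 84/6 = 14
te_I = (7 + 4·10 + 13)/6 = 60/6 = 10
te_J = (3 + 4·5 + 13)/6 = 36/6 = 6

Forward pass:
ES_A = 0; EF_A = 4
ES_B = 0; EF_B = 2
ES_C = 0; EF_C = 8
ES_D = max(EF_A=4, EF_B=2) = 4; EF_D = 4+2 = 6
ES_E = max(EF_B=2, EF_C=8) = 8; EF_E = 8+12 = 20
ES_F = 8; EF_F = 8+14 = 22
ES_G = max(EF_A=4, EF_F=22) = 22; EF_G = 22+15 = 37
ES_H = 4; EF_H = 4+14 = 18
ES_I = max(EF_B=2, EF_F=22) = 22; EF_I = 22+10 = 32
ES_J = max(EF_B=2, EF_D=6, EF_E=20, EF_G=37, EF_H=18, EF_I=32) = 37; EF_J = 37+6 = 43
Expected project duration μ = 43 days. Critical path: C → F → G → J.

43 days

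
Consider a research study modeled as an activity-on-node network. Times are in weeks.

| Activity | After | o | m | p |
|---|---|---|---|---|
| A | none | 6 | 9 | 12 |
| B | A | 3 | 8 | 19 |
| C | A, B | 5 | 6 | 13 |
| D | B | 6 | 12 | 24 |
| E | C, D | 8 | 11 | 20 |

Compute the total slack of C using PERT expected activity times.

6 weeks

te_A = (6 + 4·9 + 12)/6 = 54/6 = 9
te_B = (3 + 4·8 + 19)/6 = 54/6 = 9
te_C = (5 + 4·6 + 13)/6 = 42/6 = 7
te_D = (6 + 4·12 + 24)/6 = 78/6 = 13
te_E = (8 + 4·11 + 20)/6 = 72/6 = 12

Forward pass:
ES_A = 0; EF_A = 9
ES_B = 9; EF_B = 9+9 = 18
ES_C = max(EF_A=9, EF_B=18) = 18; EF_C = 18+7 = 25
ES_D = 18; EF_D = 18+13 = 31
ES_E = max(EF_C=25, EF_D=31) = 31; EF_E = 31+12 = 43
Expected project duration μ = 43 weeks. Critical path: A → B → D → E.

Backward pass:
LF_E = 43; LS_E = 43−12 = 31
LF_D = LS_E = 31; LS_D = 31−13 = 18
LF_C = LS_E = 31; LS_C = 31−7 = 24
LF_B = min(LS_C=24, LS_D=18) = 18; LS_B = 18−9 = 9
LF_A = min(LS_B=9, LS_C=24) = 9; LS_A = 9−9 = 0
Slack_C = LS_C − ES_C = 24 − 18 = 6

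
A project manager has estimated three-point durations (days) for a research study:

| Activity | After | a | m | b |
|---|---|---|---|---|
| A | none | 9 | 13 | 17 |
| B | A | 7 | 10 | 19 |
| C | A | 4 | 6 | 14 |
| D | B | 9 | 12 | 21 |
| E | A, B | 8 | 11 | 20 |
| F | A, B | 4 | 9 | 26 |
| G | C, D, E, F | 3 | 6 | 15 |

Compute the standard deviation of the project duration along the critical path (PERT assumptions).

te_A = (9 + 4·13 + 17)/6 = 78/6 = 13; σ²_A = ((17−9)/6)² = 1.778
te_B = (7 + 4·10 + 19)/6 = 66/6 = 11; σ²_B = ((19−7)/6)² = 4.000
te_C = (4 + 4·6 + 14)/6 = 42/6 = 7; σ²_C = ((14−4)/6)² = 2.778
te_D = (9 + 4·12 + 21)/6 = 78/6 = 13; σ²_D = ((21−9)/6)² = 4.000
te_E = (8 + 4·11 + 20)/6 = 72/6 = 12; σ²_E = ((20−8)/6)² = 4.000
te_F = (4 + 4·9 + 26)/6 = 66/6 = 11; σ²_F = ((26−4)/6)² = 13.444
te_G = (3 + 4·6 + 15)/6 = 42/6 = 7; σ²_G = ((15−3)/6)² = 4.000

Forward pass:
ES_A = 0; EF_A = 13
ES_B = 13; EF_B = 13+11 = 24
ES_C = 13; EF_C = 13+7 = 20
ES_D = 24; EF_D = 24+13 = 37
ES_E = max(EF_A=13, EF_B=24) = 24; EF_E = 24+12 = 36
ES_F = max(EF_A=13, EF_B=24) = 24; EF_F = 24+11 = 35
ES_G = max(EF_C=20, EF_D=37, EF_E=36, EF_F=35) = 37; EF_G = 37+7 = 44
Expected project duration μ = 44 days. Critical path: A → B → D → G.

Variance along critical path = 1.778 + 4.000 + 4.000 + 4.000 = 13.778
σ = √13.778 = 3.712 days

3.71 days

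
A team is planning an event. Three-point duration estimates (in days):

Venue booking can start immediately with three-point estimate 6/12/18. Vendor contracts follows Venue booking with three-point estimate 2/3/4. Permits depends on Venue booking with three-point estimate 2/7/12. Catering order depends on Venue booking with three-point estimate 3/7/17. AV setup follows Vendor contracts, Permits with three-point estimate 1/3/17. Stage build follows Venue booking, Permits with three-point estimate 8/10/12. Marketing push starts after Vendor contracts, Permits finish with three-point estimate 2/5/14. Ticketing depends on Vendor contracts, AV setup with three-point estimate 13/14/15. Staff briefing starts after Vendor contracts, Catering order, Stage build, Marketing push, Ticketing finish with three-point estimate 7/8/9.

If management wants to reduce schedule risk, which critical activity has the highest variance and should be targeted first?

AV setup

te_Venue booking = (6 + 4·12 + 18)/6 = 72/6 = 12; σ²_Venue booking = ((18−6)/6)² = 4.000
te_Vendor contracts = (2 + 4·3 + 4)/6 = 18/6 = 3; σ²_Vendor contracts = ((4−2)/6)² = 0.111
te_Permits = (2 + 4·7 + 12)/6 = 42/6 = 7; σ²_Permits = ((12−2)/6)² = 2.778
te_Catering order = (3 + 4·7 + 17)/6 = 48/6 = 8; σ²_Catering order = ((17−3)/6)² = 5.444
te_AV setup = (1 + 4·3 + 17)/6 = 30/6 = 5; σ²_AV setup = ((17−1)/6)² = 7.111
te_Stage build = (8 + 4·10 + 12)/6 = 60/6 = 10; σ²_Stage build = ((12−8)/6)² = 0.444
te_Marketing push = (2 + 4·5 + 14)/6 = 36/6 = 6; σ²_Marketing push = ((14−2)/6)² = 4.000
te_Ticketing = (13 + 4·14 + 15)/6 = 84/6 = 14; σ²_Ticketing = ((15−13)/6)² = 0.111
te_Staff briefing = (7 + 4·8 + 9)/6 = 48/6 = 8; σ²_Staff briefing = ((9−7)/6)² = 0.111

Forward pass:
ES_Venue booking = 0; EF_Venue booking = 12
ES_Vendor contracts = 12; EF_Vendor contracts = 12+3 = 15
ES_Permits = 12; EF_Permits = 12+7 = 19
ES_Catering order = 12; EF_Catering order = 12+8 = 20
ES_AV setup = max(EF_Vendor contracts=15, EF_Permits=19) = 19; EF_AV setup = 19+5 = 24
ES_Stage build = max(EF_Venue booking=12, EF_Permits=19) = 19; EF_Stage build = 19+10 = 29
ES_Marketing push = max(EF_Vendor contracts=15, EF_Permits=19) = 19; EF_Marketing push = 19+6 = 25
ES_Ticketing = max(EF_Vendor contracts=15, EF_AV setup=24) = 24; EF_Ticketing = 24+14 = 38
ES_Staff briefing = max(EF_Vendor contracts=15, EF_Catering order=20, EF_Stage build=29, EF_Marketing push=25, EF_Ticketing=38) = 38; EF_Staff briefing = 38+8 = 46
Expected project duration μ = 46 days. Critical path: Venue booking → Permits → AV setup → Ticketing → Staff briefing.

Variances on critical path: σ²_Venue booking=4.000, σ²_Permits=2.778, σ²_AV setup=7.111, σ²_Ticketing=0.111, σ²_Staff briefing=0.111.
Largest is σ²_AV setup = 7.111.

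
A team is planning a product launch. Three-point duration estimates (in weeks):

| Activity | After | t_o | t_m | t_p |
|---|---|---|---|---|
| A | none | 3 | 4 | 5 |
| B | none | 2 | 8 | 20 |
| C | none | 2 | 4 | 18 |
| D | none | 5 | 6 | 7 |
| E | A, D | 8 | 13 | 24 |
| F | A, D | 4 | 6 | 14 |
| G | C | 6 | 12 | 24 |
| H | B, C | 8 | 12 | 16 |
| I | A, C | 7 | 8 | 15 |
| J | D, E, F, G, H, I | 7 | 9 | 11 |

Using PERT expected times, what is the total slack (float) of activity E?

te_A = (3 + 4·4 + 5)/6 = 24/6 = 4
te_B = (2 + 4·8 + 20)/6 = 54/6 = 9
te_C = (2 + 4·4 + 18)/6 = 36/6 = 6
te_D = (5 + 4·6 + 7)/6 = 36/6 = 6
te_E = (8 + 4·13 + 24)/6 = 84/6 = 14
te_F = (4 + 4·6 + 14)/6 = 42/6 = 7
te_G = (6 + 4·12 + 24)/6 = 78/6 = 13
te_H = (8 + 4·12 + 16)/6 = 72/6 = 12
te_I = (7 + 4·8 + 15)/6 = 54/6 = 9
te_J = (7 + 4·9 + 11)/6 = 54/6 = 9

Forward pass:
ES_A = 0; EF_A = 4
ES_B = 0; EF_B = 9
ES_C = 0; EF_C = 6
ES_D = 0; EF_D = 6
ES_E = max(EF_A=4, EF_D=6) = 6; EF_E = 6+14 = 20
ES_F = max(EF_A=4, EF_D=6) = 6; EF_F = 6+7 = 13
ES_G = 6; EF_G = 6+13 = 19
ES_H = max(EF_B=9, EF_C=6) = 9; EF_H = 9+12 = 21
ES_I = max(EF_A=4, EF_C=6) = 6; EF_I = 6+9 = 15
ES_J = max(EF_D=6, EF_E=20, EF_F=13, EF_G=19, EF_H=21, EF_I=15) = 21; EF_J = 21+9 = 30
Expected project duration μ = 30 weeks. Critical path: B → H → J.

Backward pass:
LF_J = 30; LS_J = 30−9 = 21
LF_I = LS_J = 21; LS_I = 21−9 = 12
LF_H = LS_J = 21; LS_H = 21−12 = 9
LF_G = LS_J = 21; LS_G = 21−13 = 8
LF_F = LS_J = 21; LS_F = 21−7 = 14
LF_E = LS_J = 21; LS_E = 21−14 = 7
LF_D = min(LS_E=7, LS_F=14, LS_J=21) = 7; LS_D = 7−6 = 1
LF_C = min(LS_G=8, LS_H=9, LS_I=12) = 8; LS_C = 8−6 = 2
LF_B = LS_H = 9; LS_B = 9−9 = 0
LF_A = min(LS_E=7, LS_F=14, LS_I=12) = 7; LS_A = 7−4 = 3
Slack_E = LS_E − ES_E = 7 − 6 = 1

1 weeks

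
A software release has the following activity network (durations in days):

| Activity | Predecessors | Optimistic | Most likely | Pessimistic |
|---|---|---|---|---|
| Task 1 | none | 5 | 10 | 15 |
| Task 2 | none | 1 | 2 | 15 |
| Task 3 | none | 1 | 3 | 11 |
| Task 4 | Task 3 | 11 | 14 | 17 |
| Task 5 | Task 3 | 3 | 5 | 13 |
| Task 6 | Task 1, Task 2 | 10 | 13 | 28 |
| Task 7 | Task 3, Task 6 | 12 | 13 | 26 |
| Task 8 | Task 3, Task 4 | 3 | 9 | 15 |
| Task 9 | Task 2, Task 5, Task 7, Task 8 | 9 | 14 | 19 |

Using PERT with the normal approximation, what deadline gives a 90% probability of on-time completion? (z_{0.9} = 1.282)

59.7 days

te_Task 1 = (5 + 4·10 + 15)/6 = 60/6 = 10; σ²_Task 1 = ((15−5)/6)² = 2.778
te_Task 2 = (1 + 4·2 + 15)/6 = 24/6 = 4; σ²_Task 2 = ((15−1)/6)² = 5.444
te_Task 3 = (1 + 4·3 + 11)/6 = 24/6 = 4; σ²_Task 3 = ((11−1)/6)² = 2.778
te_Task 4 = (11 + 4·14 + 17)/6 = 84/6 = 14; σ²_Task 4 = ((17−11)/6)² = 1.000
te_Task 5 = (3 + 4·5 + 13)/6 = 36/6 = 6; σ²_Task 5 = ((13−3)/6)² = 2.778
te_Task 6 = (10 + 4·13 + 28)/6 = 90/6 = 15; σ²_Task 6 = ((28−10)/6)² = 9.000
te_Task 7 = (12 + 4·13 + 26)/6 = 90/6 = 15; σ²_Task 7 = ((26−12)/6)² = 5.444
te_Task 8 = (3 + 4·9 + 15)/6 = 54/6 = 9; σ²_Task 8 = ((15−3)/6)² = 4.000
te_Task 9 = (9 + 4·14 + 19)/6 = 84/6 = 14; σ²_Task 9 = ((19−9)/6)² = 2.778

Forward pass:
ES_Task 1 = 0; EF_Task 1 = 10
ES_Task 2 = 0; EF_Task 2 = 4
ES_Task 3 = 0; EF_Task 3 = 4
ES_Task 4 = 4; EF_Task 4 = 4+14 = 18
ES_Task 5 = 4; EF_Task 5 = 4+6 = 10
ES_Task 6 = max(EF_Task 1=10, EF_Task 2=4) = 10; EF_Task 6 = 10+15 = 25
ES_Task 7 = max(EF_Task 3=4, EF_Task 6=25) = 25; EF_Task 7 = 25+15 = 40
ES_Task 8 = max(EF_Task 3=4, EF_Task 4=18) = 18; EF_Task 8 = 18+9 = 27
ES_Task 9 = max(EF_Task 2=4, EF_Task 5=10, EF_Task 7=40, EF_Task 8=27) = 40; EF_Task 9 = 40+14 = 54
Expected project duration μ = 54 days. Critical path: Task 1 → Task 6 → Task 7 → Task 9.

Variance along critical path = 2.778 + 9.000 + 5.444 + 2.778 = 20.000; σ = 4.472 days.
D = μ + z·σ = 54 + 1.282·4.472 = 59.7 days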